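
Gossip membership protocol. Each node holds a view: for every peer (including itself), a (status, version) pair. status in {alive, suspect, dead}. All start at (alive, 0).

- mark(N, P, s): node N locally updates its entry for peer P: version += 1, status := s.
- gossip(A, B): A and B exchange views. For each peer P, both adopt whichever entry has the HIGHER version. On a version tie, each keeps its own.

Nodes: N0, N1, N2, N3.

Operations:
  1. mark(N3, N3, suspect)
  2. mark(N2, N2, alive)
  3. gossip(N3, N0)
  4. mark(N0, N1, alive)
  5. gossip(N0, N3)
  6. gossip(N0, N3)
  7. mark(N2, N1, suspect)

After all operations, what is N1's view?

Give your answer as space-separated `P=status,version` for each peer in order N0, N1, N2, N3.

Op 1: N3 marks N3=suspect -> (suspect,v1)
Op 2: N2 marks N2=alive -> (alive,v1)
Op 3: gossip N3<->N0 -> N3.N0=(alive,v0) N3.N1=(alive,v0) N3.N2=(alive,v0) N3.N3=(suspect,v1) | N0.N0=(alive,v0) N0.N1=(alive,v0) N0.N2=(alive,v0) N0.N3=(suspect,v1)
Op 4: N0 marks N1=alive -> (alive,v1)
Op 5: gossip N0<->N3 -> N0.N0=(alive,v0) N0.N1=(alive,v1) N0.N2=(alive,v0) N0.N3=(suspect,v1) | N3.N0=(alive,v0) N3.N1=(alive,v1) N3.N2=(alive,v0) N3.N3=(suspect,v1)
Op 6: gossip N0<->N3 -> N0.N0=(alive,v0) N0.N1=(alive,v1) N0.N2=(alive,v0) N0.N3=(suspect,v1) | N3.N0=(alive,v0) N3.N1=(alive,v1) N3.N2=(alive,v0) N3.N3=(suspect,v1)
Op 7: N2 marks N1=suspect -> (suspect,v1)

Answer: N0=alive,0 N1=alive,0 N2=alive,0 N3=alive,0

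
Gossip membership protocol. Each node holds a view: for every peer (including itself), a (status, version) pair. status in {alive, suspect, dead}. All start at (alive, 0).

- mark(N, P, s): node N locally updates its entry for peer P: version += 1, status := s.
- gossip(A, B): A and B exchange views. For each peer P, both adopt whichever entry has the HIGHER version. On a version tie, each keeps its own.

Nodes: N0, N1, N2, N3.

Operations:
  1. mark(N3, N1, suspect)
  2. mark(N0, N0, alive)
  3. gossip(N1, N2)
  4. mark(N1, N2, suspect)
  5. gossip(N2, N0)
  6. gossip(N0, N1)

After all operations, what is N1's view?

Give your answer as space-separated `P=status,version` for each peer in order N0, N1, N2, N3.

Answer: N0=alive,1 N1=alive,0 N2=suspect,1 N3=alive,0

Derivation:
Op 1: N3 marks N1=suspect -> (suspect,v1)
Op 2: N0 marks N0=alive -> (alive,v1)
Op 3: gossip N1<->N2 -> N1.N0=(alive,v0) N1.N1=(alive,v0) N1.N2=(alive,v0) N1.N3=(alive,v0) | N2.N0=(alive,v0) N2.N1=(alive,v0) N2.N2=(alive,v0) N2.N3=(alive,v0)
Op 4: N1 marks N2=suspect -> (suspect,v1)
Op 5: gossip N2<->N0 -> N2.N0=(alive,v1) N2.N1=(alive,v0) N2.N2=(alive,v0) N2.N3=(alive,v0) | N0.N0=(alive,v1) N0.N1=(alive,v0) N0.N2=(alive,v0) N0.N3=(alive,v0)
Op 6: gossip N0<->N1 -> N0.N0=(alive,v1) N0.N1=(alive,v0) N0.N2=(suspect,v1) N0.N3=(alive,v0) | N1.N0=(alive,v1) N1.N1=(alive,v0) N1.N2=(suspect,v1) N1.N3=(alive,v0)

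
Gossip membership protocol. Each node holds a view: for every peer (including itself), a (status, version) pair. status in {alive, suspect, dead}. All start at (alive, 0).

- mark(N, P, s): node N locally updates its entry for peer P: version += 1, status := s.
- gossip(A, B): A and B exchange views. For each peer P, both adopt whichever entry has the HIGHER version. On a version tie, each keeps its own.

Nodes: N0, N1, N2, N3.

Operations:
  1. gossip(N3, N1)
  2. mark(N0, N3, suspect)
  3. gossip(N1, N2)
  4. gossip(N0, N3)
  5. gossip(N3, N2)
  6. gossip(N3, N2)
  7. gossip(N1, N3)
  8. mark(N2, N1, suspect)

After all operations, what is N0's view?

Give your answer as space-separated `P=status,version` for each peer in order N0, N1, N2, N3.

Op 1: gossip N3<->N1 -> N3.N0=(alive,v0) N3.N1=(alive,v0) N3.N2=(alive,v0) N3.N3=(alive,v0) | N1.N0=(alive,v0) N1.N1=(alive,v0) N1.N2=(alive,v0) N1.N3=(alive,v0)
Op 2: N0 marks N3=suspect -> (suspect,v1)
Op 3: gossip N1<->N2 -> N1.N0=(alive,v0) N1.N1=(alive,v0) N1.N2=(alive,v0) N1.N3=(alive,v0) | N2.N0=(alive,v0) N2.N1=(alive,v0) N2.N2=(alive,v0) N2.N3=(alive,v0)
Op 4: gossip N0<->N3 -> N0.N0=(alive,v0) N0.N1=(alive,v0) N0.N2=(alive,v0) N0.N3=(suspect,v1) | N3.N0=(alive,v0) N3.N1=(alive,v0) N3.N2=(alive,v0) N3.N3=(suspect,v1)
Op 5: gossip N3<->N2 -> N3.N0=(alive,v0) N3.N1=(alive,v0) N3.N2=(alive,v0) N3.N3=(suspect,v1) | N2.N0=(alive,v0) N2.N1=(alive,v0) N2.N2=(alive,v0) N2.N3=(suspect,v1)
Op 6: gossip N3<->N2 -> N3.N0=(alive,v0) N3.N1=(alive,v0) N3.N2=(alive,v0) N3.N3=(suspect,v1) | N2.N0=(alive,v0) N2.N1=(alive,v0) N2.N2=(alive,v0) N2.N3=(suspect,v1)
Op 7: gossip N1<->N3 -> N1.N0=(alive,v0) N1.N1=(alive,v0) N1.N2=(alive,v0) N1.N3=(suspect,v1) | N3.N0=(alive,v0) N3.N1=(alive,v0) N3.N2=(alive,v0) N3.N3=(suspect,v1)
Op 8: N2 marks N1=suspect -> (suspect,v1)

Answer: N0=alive,0 N1=alive,0 N2=alive,0 N3=suspect,1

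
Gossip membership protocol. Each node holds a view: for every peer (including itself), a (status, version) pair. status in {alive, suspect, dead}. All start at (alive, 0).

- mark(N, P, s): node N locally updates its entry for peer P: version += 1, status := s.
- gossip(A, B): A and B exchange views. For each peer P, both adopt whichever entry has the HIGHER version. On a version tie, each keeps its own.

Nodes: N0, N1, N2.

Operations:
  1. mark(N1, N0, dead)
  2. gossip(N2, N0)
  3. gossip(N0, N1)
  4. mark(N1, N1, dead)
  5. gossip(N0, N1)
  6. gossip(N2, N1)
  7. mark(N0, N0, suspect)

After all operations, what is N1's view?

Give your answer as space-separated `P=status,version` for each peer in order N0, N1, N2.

Op 1: N1 marks N0=dead -> (dead,v1)
Op 2: gossip N2<->N0 -> N2.N0=(alive,v0) N2.N1=(alive,v0) N2.N2=(alive,v0) | N0.N0=(alive,v0) N0.N1=(alive,v0) N0.N2=(alive,v0)
Op 3: gossip N0<->N1 -> N0.N0=(dead,v1) N0.N1=(alive,v0) N0.N2=(alive,v0) | N1.N0=(dead,v1) N1.N1=(alive,v0) N1.N2=(alive,v0)
Op 4: N1 marks N1=dead -> (dead,v1)
Op 5: gossip N0<->N1 -> N0.N0=(dead,v1) N0.N1=(dead,v1) N0.N2=(alive,v0) | N1.N0=(dead,v1) N1.N1=(dead,v1) N1.N2=(alive,v0)
Op 6: gossip N2<->N1 -> N2.N0=(dead,v1) N2.N1=(dead,v1) N2.N2=(alive,v0) | N1.N0=(dead,v1) N1.N1=(dead,v1) N1.N2=(alive,v0)
Op 7: N0 marks N0=suspect -> (suspect,v2)

Answer: N0=dead,1 N1=dead,1 N2=alive,0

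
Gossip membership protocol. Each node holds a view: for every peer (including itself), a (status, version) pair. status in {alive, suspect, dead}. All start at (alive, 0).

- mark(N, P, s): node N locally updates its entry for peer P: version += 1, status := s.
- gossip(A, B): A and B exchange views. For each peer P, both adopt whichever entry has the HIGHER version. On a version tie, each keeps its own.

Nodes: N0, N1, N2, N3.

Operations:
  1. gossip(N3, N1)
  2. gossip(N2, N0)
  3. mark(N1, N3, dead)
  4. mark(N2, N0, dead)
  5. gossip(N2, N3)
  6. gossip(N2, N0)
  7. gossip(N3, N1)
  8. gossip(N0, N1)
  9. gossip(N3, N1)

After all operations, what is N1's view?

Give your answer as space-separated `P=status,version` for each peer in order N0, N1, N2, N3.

Op 1: gossip N3<->N1 -> N3.N0=(alive,v0) N3.N1=(alive,v0) N3.N2=(alive,v0) N3.N3=(alive,v0) | N1.N0=(alive,v0) N1.N1=(alive,v0) N1.N2=(alive,v0) N1.N3=(alive,v0)
Op 2: gossip N2<->N0 -> N2.N0=(alive,v0) N2.N1=(alive,v0) N2.N2=(alive,v0) N2.N3=(alive,v0) | N0.N0=(alive,v0) N0.N1=(alive,v0) N0.N2=(alive,v0) N0.N3=(alive,v0)
Op 3: N1 marks N3=dead -> (dead,v1)
Op 4: N2 marks N0=dead -> (dead,v1)
Op 5: gossip N2<->N3 -> N2.N0=(dead,v1) N2.N1=(alive,v0) N2.N2=(alive,v0) N2.N3=(alive,v0) | N3.N0=(dead,v1) N3.N1=(alive,v0) N3.N2=(alive,v0) N3.N3=(alive,v0)
Op 6: gossip N2<->N0 -> N2.N0=(dead,v1) N2.N1=(alive,v0) N2.N2=(alive,v0) N2.N3=(alive,v0) | N0.N0=(dead,v1) N0.N1=(alive,v0) N0.N2=(alive,v0) N0.N3=(alive,v0)
Op 7: gossip N3<->N1 -> N3.N0=(dead,v1) N3.N1=(alive,v0) N3.N2=(alive,v0) N3.N3=(dead,v1) | N1.N0=(dead,v1) N1.N1=(alive,v0) N1.N2=(alive,v0) N1.N3=(dead,v1)
Op 8: gossip N0<->N1 -> N0.N0=(dead,v1) N0.N1=(alive,v0) N0.N2=(alive,v0) N0.N3=(dead,v1) | N1.N0=(dead,v1) N1.N1=(alive,v0) N1.N2=(alive,v0) N1.N3=(dead,v1)
Op 9: gossip N3<->N1 -> N3.N0=(dead,v1) N3.N1=(alive,v0) N3.N2=(alive,v0) N3.N3=(dead,v1) | N1.N0=(dead,v1) N1.N1=(alive,v0) N1.N2=(alive,v0) N1.N3=(dead,v1)

Answer: N0=dead,1 N1=alive,0 N2=alive,0 N3=dead,1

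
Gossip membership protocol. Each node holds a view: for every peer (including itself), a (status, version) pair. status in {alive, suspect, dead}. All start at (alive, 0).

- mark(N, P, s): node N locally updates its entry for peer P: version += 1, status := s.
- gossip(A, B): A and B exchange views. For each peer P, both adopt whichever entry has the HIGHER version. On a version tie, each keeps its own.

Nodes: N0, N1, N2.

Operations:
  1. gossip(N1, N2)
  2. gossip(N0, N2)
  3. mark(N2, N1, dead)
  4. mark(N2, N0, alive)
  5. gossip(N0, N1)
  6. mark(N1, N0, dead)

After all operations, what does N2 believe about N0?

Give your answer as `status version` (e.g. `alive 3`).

Answer: alive 1

Derivation:
Op 1: gossip N1<->N2 -> N1.N0=(alive,v0) N1.N1=(alive,v0) N1.N2=(alive,v0) | N2.N0=(alive,v0) N2.N1=(alive,v0) N2.N2=(alive,v0)
Op 2: gossip N0<->N2 -> N0.N0=(alive,v0) N0.N1=(alive,v0) N0.N2=(alive,v0) | N2.N0=(alive,v0) N2.N1=(alive,v0) N2.N2=(alive,v0)
Op 3: N2 marks N1=dead -> (dead,v1)
Op 4: N2 marks N0=alive -> (alive,v1)
Op 5: gossip N0<->N1 -> N0.N0=(alive,v0) N0.N1=(alive,v0) N0.N2=(alive,v0) | N1.N0=(alive,v0) N1.N1=(alive,v0) N1.N2=(alive,v0)
Op 6: N1 marks N0=dead -> (dead,v1)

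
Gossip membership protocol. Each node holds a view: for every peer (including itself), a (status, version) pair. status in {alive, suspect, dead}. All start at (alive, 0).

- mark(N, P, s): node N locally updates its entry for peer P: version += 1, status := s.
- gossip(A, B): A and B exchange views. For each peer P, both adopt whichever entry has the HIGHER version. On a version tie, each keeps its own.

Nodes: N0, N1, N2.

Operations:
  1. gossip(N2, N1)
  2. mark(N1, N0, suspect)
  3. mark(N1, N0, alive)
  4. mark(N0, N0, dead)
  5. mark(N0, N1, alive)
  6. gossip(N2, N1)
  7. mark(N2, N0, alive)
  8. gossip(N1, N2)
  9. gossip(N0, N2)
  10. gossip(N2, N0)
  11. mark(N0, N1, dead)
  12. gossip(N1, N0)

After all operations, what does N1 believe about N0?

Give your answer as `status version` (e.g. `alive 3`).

Answer: alive 3

Derivation:
Op 1: gossip N2<->N1 -> N2.N0=(alive,v0) N2.N1=(alive,v0) N2.N2=(alive,v0) | N1.N0=(alive,v0) N1.N1=(alive,v0) N1.N2=(alive,v0)
Op 2: N1 marks N0=suspect -> (suspect,v1)
Op 3: N1 marks N0=alive -> (alive,v2)
Op 4: N0 marks N0=dead -> (dead,v1)
Op 5: N0 marks N1=alive -> (alive,v1)
Op 6: gossip N2<->N1 -> N2.N0=(alive,v2) N2.N1=(alive,v0) N2.N2=(alive,v0) | N1.N0=(alive,v2) N1.N1=(alive,v0) N1.N2=(alive,v0)
Op 7: N2 marks N0=alive -> (alive,v3)
Op 8: gossip N1<->N2 -> N1.N0=(alive,v3) N1.N1=(alive,v0) N1.N2=(alive,v0) | N2.N0=(alive,v3) N2.N1=(alive,v0) N2.N2=(alive,v0)
Op 9: gossip N0<->N2 -> N0.N0=(alive,v3) N0.N1=(alive,v1) N0.N2=(alive,v0) | N2.N0=(alive,v3) N2.N1=(alive,v1) N2.N2=(alive,v0)
Op 10: gossip N2<->N0 -> N2.N0=(alive,v3) N2.N1=(alive,v1) N2.N2=(alive,v0) | N0.N0=(alive,v3) N0.N1=(alive,v1) N0.N2=(alive,v0)
Op 11: N0 marks N1=dead -> (dead,v2)
Op 12: gossip N1<->N0 -> N1.N0=(alive,v3) N1.N1=(dead,v2) N1.N2=(alive,v0) | N0.N0=(alive,v3) N0.N1=(dead,v2) N0.N2=(alive,v0)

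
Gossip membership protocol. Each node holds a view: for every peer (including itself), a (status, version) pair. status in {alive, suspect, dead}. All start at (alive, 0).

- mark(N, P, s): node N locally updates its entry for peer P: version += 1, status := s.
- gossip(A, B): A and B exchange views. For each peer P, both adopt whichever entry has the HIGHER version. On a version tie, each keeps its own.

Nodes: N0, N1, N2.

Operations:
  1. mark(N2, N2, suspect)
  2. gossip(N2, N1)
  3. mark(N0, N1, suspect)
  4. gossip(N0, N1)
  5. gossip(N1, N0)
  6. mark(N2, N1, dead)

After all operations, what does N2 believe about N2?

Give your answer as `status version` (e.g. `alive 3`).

Op 1: N2 marks N2=suspect -> (suspect,v1)
Op 2: gossip N2<->N1 -> N2.N0=(alive,v0) N2.N1=(alive,v0) N2.N2=(suspect,v1) | N1.N0=(alive,v0) N1.N1=(alive,v0) N1.N2=(suspect,v1)
Op 3: N0 marks N1=suspect -> (suspect,v1)
Op 4: gossip N0<->N1 -> N0.N0=(alive,v0) N0.N1=(suspect,v1) N0.N2=(suspect,v1) | N1.N0=(alive,v0) N1.N1=(suspect,v1) N1.N2=(suspect,v1)
Op 5: gossip N1<->N0 -> N1.N0=(alive,v0) N1.N1=(suspect,v1) N1.N2=(suspect,v1) | N0.N0=(alive,v0) N0.N1=(suspect,v1) N0.N2=(suspect,v1)
Op 6: N2 marks N1=dead -> (dead,v1)

Answer: suspect 1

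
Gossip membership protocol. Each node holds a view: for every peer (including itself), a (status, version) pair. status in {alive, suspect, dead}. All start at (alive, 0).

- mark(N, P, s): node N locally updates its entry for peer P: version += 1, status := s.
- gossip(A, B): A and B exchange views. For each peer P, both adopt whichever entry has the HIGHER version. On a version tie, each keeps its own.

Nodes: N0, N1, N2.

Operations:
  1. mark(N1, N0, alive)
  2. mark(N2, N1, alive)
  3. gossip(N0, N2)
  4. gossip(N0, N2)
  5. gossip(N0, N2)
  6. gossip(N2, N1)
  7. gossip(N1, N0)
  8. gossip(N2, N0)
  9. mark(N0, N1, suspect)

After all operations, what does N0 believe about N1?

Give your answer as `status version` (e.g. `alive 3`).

Answer: suspect 2

Derivation:
Op 1: N1 marks N0=alive -> (alive,v1)
Op 2: N2 marks N1=alive -> (alive,v1)
Op 3: gossip N0<->N2 -> N0.N0=(alive,v0) N0.N1=(alive,v1) N0.N2=(alive,v0) | N2.N0=(alive,v0) N2.N1=(alive,v1) N2.N2=(alive,v0)
Op 4: gossip N0<->N2 -> N0.N0=(alive,v0) N0.N1=(alive,v1) N0.N2=(alive,v0) | N2.N0=(alive,v0) N2.N1=(alive,v1) N2.N2=(alive,v0)
Op 5: gossip N0<->N2 -> N0.N0=(alive,v0) N0.N1=(alive,v1) N0.N2=(alive,v0) | N2.N0=(alive,v0) N2.N1=(alive,v1) N2.N2=(alive,v0)
Op 6: gossip N2<->N1 -> N2.N0=(alive,v1) N2.N1=(alive,v1) N2.N2=(alive,v0) | N1.N0=(alive,v1) N1.N1=(alive,v1) N1.N2=(alive,v0)
Op 7: gossip N1<->N0 -> N1.N0=(alive,v1) N1.N1=(alive,v1) N1.N2=(alive,v0) | N0.N0=(alive,v1) N0.N1=(alive,v1) N0.N2=(alive,v0)
Op 8: gossip N2<->N0 -> N2.N0=(alive,v1) N2.N1=(alive,v1) N2.N2=(alive,v0) | N0.N0=(alive,v1) N0.N1=(alive,v1) N0.N2=(alive,v0)
Op 9: N0 marks N1=suspect -> (suspect,v2)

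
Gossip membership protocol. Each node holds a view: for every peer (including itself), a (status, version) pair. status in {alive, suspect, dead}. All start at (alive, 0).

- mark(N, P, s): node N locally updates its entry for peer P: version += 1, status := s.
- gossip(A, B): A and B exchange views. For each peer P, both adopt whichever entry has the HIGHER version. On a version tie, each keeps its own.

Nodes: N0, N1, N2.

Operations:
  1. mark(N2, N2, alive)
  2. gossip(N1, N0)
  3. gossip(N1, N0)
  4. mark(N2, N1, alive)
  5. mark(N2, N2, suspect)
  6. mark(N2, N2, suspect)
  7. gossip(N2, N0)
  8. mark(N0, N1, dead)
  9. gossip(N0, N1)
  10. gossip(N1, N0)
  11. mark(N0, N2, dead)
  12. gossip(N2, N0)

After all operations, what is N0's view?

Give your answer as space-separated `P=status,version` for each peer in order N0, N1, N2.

Op 1: N2 marks N2=alive -> (alive,v1)
Op 2: gossip N1<->N0 -> N1.N0=(alive,v0) N1.N1=(alive,v0) N1.N2=(alive,v0) | N0.N0=(alive,v0) N0.N1=(alive,v0) N0.N2=(alive,v0)
Op 3: gossip N1<->N0 -> N1.N0=(alive,v0) N1.N1=(alive,v0) N1.N2=(alive,v0) | N0.N0=(alive,v0) N0.N1=(alive,v0) N0.N2=(alive,v0)
Op 4: N2 marks N1=alive -> (alive,v1)
Op 5: N2 marks N2=suspect -> (suspect,v2)
Op 6: N2 marks N2=suspect -> (suspect,v3)
Op 7: gossip N2<->N0 -> N2.N0=(alive,v0) N2.N1=(alive,v1) N2.N2=(suspect,v3) | N0.N0=(alive,v0) N0.N1=(alive,v1) N0.N2=(suspect,v3)
Op 8: N0 marks N1=dead -> (dead,v2)
Op 9: gossip N0<->N1 -> N0.N0=(alive,v0) N0.N1=(dead,v2) N0.N2=(suspect,v3) | N1.N0=(alive,v0) N1.N1=(dead,v2) N1.N2=(suspect,v3)
Op 10: gossip N1<->N0 -> N1.N0=(alive,v0) N1.N1=(dead,v2) N1.N2=(suspect,v3) | N0.N0=(alive,v0) N0.N1=(dead,v2) N0.N2=(suspect,v3)
Op 11: N0 marks N2=dead -> (dead,v4)
Op 12: gossip N2<->N0 -> N2.N0=(alive,v0) N2.N1=(dead,v2) N2.N2=(dead,v4) | N0.N0=(alive,v0) N0.N1=(dead,v2) N0.N2=(dead,v4)

Answer: N0=alive,0 N1=dead,2 N2=dead,4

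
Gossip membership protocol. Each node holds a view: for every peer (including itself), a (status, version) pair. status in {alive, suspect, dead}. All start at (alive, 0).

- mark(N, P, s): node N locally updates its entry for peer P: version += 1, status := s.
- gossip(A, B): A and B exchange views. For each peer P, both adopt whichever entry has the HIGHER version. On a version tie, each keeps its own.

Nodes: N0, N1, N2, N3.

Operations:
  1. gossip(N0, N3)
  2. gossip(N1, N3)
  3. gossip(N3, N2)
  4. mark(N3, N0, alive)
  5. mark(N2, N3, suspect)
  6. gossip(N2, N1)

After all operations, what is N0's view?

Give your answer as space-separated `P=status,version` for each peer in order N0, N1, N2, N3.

Answer: N0=alive,0 N1=alive,0 N2=alive,0 N3=alive,0

Derivation:
Op 1: gossip N0<->N3 -> N0.N0=(alive,v0) N0.N1=(alive,v0) N0.N2=(alive,v0) N0.N3=(alive,v0) | N3.N0=(alive,v0) N3.N1=(alive,v0) N3.N2=(alive,v0) N3.N3=(alive,v0)
Op 2: gossip N1<->N3 -> N1.N0=(alive,v0) N1.N1=(alive,v0) N1.N2=(alive,v0) N1.N3=(alive,v0) | N3.N0=(alive,v0) N3.N1=(alive,v0) N3.N2=(alive,v0) N3.N3=(alive,v0)
Op 3: gossip N3<->N2 -> N3.N0=(alive,v0) N3.N1=(alive,v0) N3.N2=(alive,v0) N3.N3=(alive,v0) | N2.N0=(alive,v0) N2.N1=(alive,v0) N2.N2=(alive,v0) N2.N3=(alive,v0)
Op 4: N3 marks N0=alive -> (alive,v1)
Op 5: N2 marks N3=suspect -> (suspect,v1)
Op 6: gossip N2<->N1 -> N2.N0=(alive,v0) N2.N1=(alive,v0) N2.N2=(alive,v0) N2.N3=(suspect,v1) | N1.N0=(alive,v0) N1.N1=(alive,v0) N1.N2=(alive,v0) N1.N3=(suspect,v1)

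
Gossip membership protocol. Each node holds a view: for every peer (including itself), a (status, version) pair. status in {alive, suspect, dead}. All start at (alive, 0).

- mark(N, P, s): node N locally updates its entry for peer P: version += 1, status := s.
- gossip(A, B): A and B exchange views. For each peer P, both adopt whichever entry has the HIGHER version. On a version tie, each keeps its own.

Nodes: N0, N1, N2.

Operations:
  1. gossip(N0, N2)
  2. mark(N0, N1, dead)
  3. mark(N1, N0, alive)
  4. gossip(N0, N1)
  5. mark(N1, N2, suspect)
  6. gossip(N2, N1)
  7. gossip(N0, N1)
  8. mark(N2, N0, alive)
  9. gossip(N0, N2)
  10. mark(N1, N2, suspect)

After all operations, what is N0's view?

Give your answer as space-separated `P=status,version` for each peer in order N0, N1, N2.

Op 1: gossip N0<->N2 -> N0.N0=(alive,v0) N0.N1=(alive,v0) N0.N2=(alive,v0) | N2.N0=(alive,v0) N2.N1=(alive,v0) N2.N2=(alive,v0)
Op 2: N0 marks N1=dead -> (dead,v1)
Op 3: N1 marks N0=alive -> (alive,v1)
Op 4: gossip N0<->N1 -> N0.N0=(alive,v1) N0.N1=(dead,v1) N0.N2=(alive,v0) | N1.N0=(alive,v1) N1.N1=(dead,v1) N1.N2=(alive,v0)
Op 5: N1 marks N2=suspect -> (suspect,v1)
Op 6: gossip N2<->N1 -> N2.N0=(alive,v1) N2.N1=(dead,v1) N2.N2=(suspect,v1) | N1.N0=(alive,v1) N1.N1=(dead,v1) N1.N2=(suspect,v1)
Op 7: gossip N0<->N1 -> N0.N0=(alive,v1) N0.N1=(dead,v1) N0.N2=(suspect,v1) | N1.N0=(alive,v1) N1.N1=(dead,v1) N1.N2=(suspect,v1)
Op 8: N2 marks N0=alive -> (alive,v2)
Op 9: gossip N0<->N2 -> N0.N0=(alive,v2) N0.N1=(dead,v1) N0.N2=(suspect,v1) | N2.N0=(alive,v2) N2.N1=(dead,v1) N2.N2=(suspect,v1)
Op 10: N1 marks N2=suspect -> (suspect,v2)

Answer: N0=alive,2 N1=dead,1 N2=suspect,1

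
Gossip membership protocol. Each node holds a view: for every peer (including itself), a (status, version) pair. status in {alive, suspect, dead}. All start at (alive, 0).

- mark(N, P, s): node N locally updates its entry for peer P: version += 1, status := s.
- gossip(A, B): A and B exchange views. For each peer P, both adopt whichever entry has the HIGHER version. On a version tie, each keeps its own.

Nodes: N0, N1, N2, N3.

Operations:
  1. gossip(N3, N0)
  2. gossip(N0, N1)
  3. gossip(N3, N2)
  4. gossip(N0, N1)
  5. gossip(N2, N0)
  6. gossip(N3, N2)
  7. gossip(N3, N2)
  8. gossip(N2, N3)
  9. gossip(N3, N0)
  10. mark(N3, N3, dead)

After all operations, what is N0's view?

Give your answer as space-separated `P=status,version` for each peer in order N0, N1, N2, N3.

Answer: N0=alive,0 N1=alive,0 N2=alive,0 N3=alive,0

Derivation:
Op 1: gossip N3<->N0 -> N3.N0=(alive,v0) N3.N1=(alive,v0) N3.N2=(alive,v0) N3.N3=(alive,v0) | N0.N0=(alive,v0) N0.N1=(alive,v0) N0.N2=(alive,v0) N0.N3=(alive,v0)
Op 2: gossip N0<->N1 -> N0.N0=(alive,v0) N0.N1=(alive,v0) N0.N2=(alive,v0) N0.N3=(alive,v0) | N1.N0=(alive,v0) N1.N1=(alive,v0) N1.N2=(alive,v0) N1.N3=(alive,v0)
Op 3: gossip N3<->N2 -> N3.N0=(alive,v0) N3.N1=(alive,v0) N3.N2=(alive,v0) N3.N3=(alive,v0) | N2.N0=(alive,v0) N2.N1=(alive,v0) N2.N2=(alive,v0) N2.N3=(alive,v0)
Op 4: gossip N0<->N1 -> N0.N0=(alive,v0) N0.N1=(alive,v0) N0.N2=(alive,v0) N0.N3=(alive,v0) | N1.N0=(alive,v0) N1.N1=(alive,v0) N1.N2=(alive,v0) N1.N3=(alive,v0)
Op 5: gossip N2<->N0 -> N2.N0=(alive,v0) N2.N1=(alive,v0) N2.N2=(alive,v0) N2.N3=(alive,v0) | N0.N0=(alive,v0) N0.N1=(alive,v0) N0.N2=(alive,v0) N0.N3=(alive,v0)
Op 6: gossip N3<->N2 -> N3.N0=(alive,v0) N3.N1=(alive,v0) N3.N2=(alive,v0) N3.N3=(alive,v0) | N2.N0=(alive,v0) N2.N1=(alive,v0) N2.N2=(alive,v0) N2.N3=(alive,v0)
Op 7: gossip N3<->N2 -> N3.N0=(alive,v0) N3.N1=(alive,v0) N3.N2=(alive,v0) N3.N3=(alive,v0) | N2.N0=(alive,v0) N2.N1=(alive,v0) N2.N2=(alive,v0) N2.N3=(alive,v0)
Op 8: gossip N2<->N3 -> N2.N0=(alive,v0) N2.N1=(alive,v0) N2.N2=(alive,v0) N2.N3=(alive,v0) | N3.N0=(alive,v0) N3.N1=(alive,v0) N3.N2=(alive,v0) N3.N3=(alive,v0)
Op 9: gossip N3<->N0 -> N3.N0=(alive,v0) N3.N1=(alive,v0) N3.N2=(alive,v0) N3.N3=(alive,v0) | N0.N0=(alive,v0) N0.N1=(alive,v0) N0.N2=(alive,v0) N0.N3=(alive,v0)
Op 10: N3 marks N3=dead -> (dead,v1)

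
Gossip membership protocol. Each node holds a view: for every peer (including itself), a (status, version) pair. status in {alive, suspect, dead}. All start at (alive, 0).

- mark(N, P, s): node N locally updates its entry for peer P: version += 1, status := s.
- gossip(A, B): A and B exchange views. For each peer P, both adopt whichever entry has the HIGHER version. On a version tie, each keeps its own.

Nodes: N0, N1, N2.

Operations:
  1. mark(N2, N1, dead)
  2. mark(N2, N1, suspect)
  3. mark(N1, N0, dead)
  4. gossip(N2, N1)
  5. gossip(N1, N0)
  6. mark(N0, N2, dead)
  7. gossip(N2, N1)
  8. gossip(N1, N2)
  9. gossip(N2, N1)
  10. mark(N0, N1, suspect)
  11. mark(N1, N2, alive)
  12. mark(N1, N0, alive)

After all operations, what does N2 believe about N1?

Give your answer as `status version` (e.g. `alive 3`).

Op 1: N2 marks N1=dead -> (dead,v1)
Op 2: N2 marks N1=suspect -> (suspect,v2)
Op 3: N1 marks N0=dead -> (dead,v1)
Op 4: gossip N2<->N1 -> N2.N0=(dead,v1) N2.N1=(suspect,v2) N2.N2=(alive,v0) | N1.N0=(dead,v1) N1.N1=(suspect,v2) N1.N2=(alive,v0)
Op 5: gossip N1<->N0 -> N1.N0=(dead,v1) N1.N1=(suspect,v2) N1.N2=(alive,v0) | N0.N0=(dead,v1) N0.N1=(suspect,v2) N0.N2=(alive,v0)
Op 6: N0 marks N2=dead -> (dead,v1)
Op 7: gossip N2<->N1 -> N2.N0=(dead,v1) N2.N1=(suspect,v2) N2.N2=(alive,v0) | N1.N0=(dead,v1) N1.N1=(suspect,v2) N1.N2=(alive,v0)
Op 8: gossip N1<->N2 -> N1.N0=(dead,v1) N1.N1=(suspect,v2) N1.N2=(alive,v0) | N2.N0=(dead,v1) N2.N1=(suspect,v2) N2.N2=(alive,v0)
Op 9: gossip N2<->N1 -> N2.N0=(dead,v1) N2.N1=(suspect,v2) N2.N2=(alive,v0) | N1.N0=(dead,v1) N1.N1=(suspect,v2) N1.N2=(alive,v0)
Op 10: N0 marks N1=suspect -> (suspect,v3)
Op 11: N1 marks N2=alive -> (alive,v1)
Op 12: N1 marks N0=alive -> (alive,v2)

Answer: suspect 2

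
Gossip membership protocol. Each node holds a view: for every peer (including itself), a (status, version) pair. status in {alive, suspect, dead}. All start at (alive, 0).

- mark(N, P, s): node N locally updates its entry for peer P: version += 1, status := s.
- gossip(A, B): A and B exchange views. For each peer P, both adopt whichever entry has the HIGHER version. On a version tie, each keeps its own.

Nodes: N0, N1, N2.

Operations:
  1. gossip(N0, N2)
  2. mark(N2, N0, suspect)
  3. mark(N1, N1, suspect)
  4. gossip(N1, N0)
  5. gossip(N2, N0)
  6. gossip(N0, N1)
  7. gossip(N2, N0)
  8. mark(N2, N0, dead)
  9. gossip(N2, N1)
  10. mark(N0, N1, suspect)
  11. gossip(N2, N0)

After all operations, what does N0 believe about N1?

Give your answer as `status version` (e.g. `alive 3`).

Op 1: gossip N0<->N2 -> N0.N0=(alive,v0) N0.N1=(alive,v0) N0.N2=(alive,v0) | N2.N0=(alive,v0) N2.N1=(alive,v0) N2.N2=(alive,v0)
Op 2: N2 marks N0=suspect -> (suspect,v1)
Op 3: N1 marks N1=suspect -> (suspect,v1)
Op 4: gossip N1<->N0 -> N1.N0=(alive,v0) N1.N1=(suspect,v1) N1.N2=(alive,v0) | N0.N0=(alive,v0) N0.N1=(suspect,v1) N0.N2=(alive,v0)
Op 5: gossip N2<->N0 -> N2.N0=(suspect,v1) N2.N1=(suspect,v1) N2.N2=(alive,v0) | N0.N0=(suspect,v1) N0.N1=(suspect,v1) N0.N2=(alive,v0)
Op 6: gossip N0<->N1 -> N0.N0=(suspect,v1) N0.N1=(suspect,v1) N0.N2=(alive,v0) | N1.N0=(suspect,v1) N1.N1=(suspect,v1) N1.N2=(alive,v0)
Op 7: gossip N2<->N0 -> N2.N0=(suspect,v1) N2.N1=(suspect,v1) N2.N2=(alive,v0) | N0.N0=(suspect,v1) N0.N1=(suspect,v1) N0.N2=(alive,v0)
Op 8: N2 marks N0=dead -> (dead,v2)
Op 9: gossip N2<->N1 -> N2.N0=(dead,v2) N2.N1=(suspect,v1) N2.N2=(alive,v0) | N1.N0=(dead,v2) N1.N1=(suspect,v1) N1.N2=(alive,v0)
Op 10: N0 marks N1=suspect -> (suspect,v2)
Op 11: gossip N2<->N0 -> N2.N0=(dead,v2) N2.N1=(suspect,v2) N2.N2=(alive,v0) | N0.N0=(dead,v2) N0.N1=(suspect,v2) N0.N2=(alive,v0)

Answer: suspect 2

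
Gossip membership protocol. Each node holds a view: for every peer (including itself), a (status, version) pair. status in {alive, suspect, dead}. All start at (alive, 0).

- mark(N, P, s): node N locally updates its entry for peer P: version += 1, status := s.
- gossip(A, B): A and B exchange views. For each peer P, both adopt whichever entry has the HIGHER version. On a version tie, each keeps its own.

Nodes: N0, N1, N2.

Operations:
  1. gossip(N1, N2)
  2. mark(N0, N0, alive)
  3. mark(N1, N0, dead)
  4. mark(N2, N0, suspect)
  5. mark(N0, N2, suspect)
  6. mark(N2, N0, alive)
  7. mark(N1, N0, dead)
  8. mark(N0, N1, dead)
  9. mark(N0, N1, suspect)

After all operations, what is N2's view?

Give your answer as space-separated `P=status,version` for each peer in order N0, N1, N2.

Op 1: gossip N1<->N2 -> N1.N0=(alive,v0) N1.N1=(alive,v0) N1.N2=(alive,v0) | N2.N0=(alive,v0) N2.N1=(alive,v0) N2.N2=(alive,v0)
Op 2: N0 marks N0=alive -> (alive,v1)
Op 3: N1 marks N0=dead -> (dead,v1)
Op 4: N2 marks N0=suspect -> (suspect,v1)
Op 5: N0 marks N2=suspect -> (suspect,v1)
Op 6: N2 marks N0=alive -> (alive,v2)
Op 7: N1 marks N0=dead -> (dead,v2)
Op 8: N0 marks N1=dead -> (dead,v1)
Op 9: N0 marks N1=suspect -> (suspect,v2)

Answer: N0=alive,2 N1=alive,0 N2=alive,0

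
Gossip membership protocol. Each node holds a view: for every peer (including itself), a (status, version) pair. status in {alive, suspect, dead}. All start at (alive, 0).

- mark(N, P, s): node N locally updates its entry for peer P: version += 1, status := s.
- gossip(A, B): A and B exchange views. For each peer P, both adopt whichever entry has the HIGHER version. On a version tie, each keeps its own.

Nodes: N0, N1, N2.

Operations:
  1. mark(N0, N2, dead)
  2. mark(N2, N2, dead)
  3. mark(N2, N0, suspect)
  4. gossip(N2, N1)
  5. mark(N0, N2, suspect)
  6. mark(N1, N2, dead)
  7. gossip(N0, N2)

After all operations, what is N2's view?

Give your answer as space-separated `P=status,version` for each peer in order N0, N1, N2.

Answer: N0=suspect,1 N1=alive,0 N2=suspect,2

Derivation:
Op 1: N0 marks N2=dead -> (dead,v1)
Op 2: N2 marks N2=dead -> (dead,v1)
Op 3: N2 marks N0=suspect -> (suspect,v1)
Op 4: gossip N2<->N1 -> N2.N0=(suspect,v1) N2.N1=(alive,v0) N2.N2=(dead,v1) | N1.N0=(suspect,v1) N1.N1=(alive,v0) N1.N2=(dead,v1)
Op 5: N0 marks N2=suspect -> (suspect,v2)
Op 6: N1 marks N2=dead -> (dead,v2)
Op 7: gossip N0<->N2 -> N0.N0=(suspect,v1) N0.N1=(alive,v0) N0.N2=(suspect,v2) | N2.N0=(suspect,v1) N2.N1=(alive,v0) N2.N2=(suspect,v2)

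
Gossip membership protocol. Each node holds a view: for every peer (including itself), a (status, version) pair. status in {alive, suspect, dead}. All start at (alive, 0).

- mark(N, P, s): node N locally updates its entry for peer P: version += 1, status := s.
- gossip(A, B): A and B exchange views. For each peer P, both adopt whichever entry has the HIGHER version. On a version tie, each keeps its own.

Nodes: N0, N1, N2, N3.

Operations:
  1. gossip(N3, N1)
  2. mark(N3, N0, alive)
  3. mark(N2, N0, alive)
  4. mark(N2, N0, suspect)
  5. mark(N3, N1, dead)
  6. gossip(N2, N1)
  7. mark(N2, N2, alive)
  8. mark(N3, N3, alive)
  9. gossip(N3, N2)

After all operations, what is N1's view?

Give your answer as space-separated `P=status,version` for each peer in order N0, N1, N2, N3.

Op 1: gossip N3<->N1 -> N3.N0=(alive,v0) N3.N1=(alive,v0) N3.N2=(alive,v0) N3.N3=(alive,v0) | N1.N0=(alive,v0) N1.N1=(alive,v0) N1.N2=(alive,v0) N1.N3=(alive,v0)
Op 2: N3 marks N0=alive -> (alive,v1)
Op 3: N2 marks N0=alive -> (alive,v1)
Op 4: N2 marks N0=suspect -> (suspect,v2)
Op 5: N3 marks N1=dead -> (dead,v1)
Op 6: gossip N2<->N1 -> N2.N0=(suspect,v2) N2.N1=(alive,v0) N2.N2=(alive,v0) N2.N3=(alive,v0) | N1.N0=(suspect,v2) N1.N1=(alive,v0) N1.N2=(alive,v0) N1.N3=(alive,v0)
Op 7: N2 marks N2=alive -> (alive,v1)
Op 8: N3 marks N3=alive -> (alive,v1)
Op 9: gossip N3<->N2 -> N3.N0=(suspect,v2) N3.N1=(dead,v1) N3.N2=(alive,v1) N3.N3=(alive,v1) | N2.N0=(suspect,v2) N2.N1=(dead,v1) N2.N2=(alive,v1) N2.N3=(alive,v1)

Answer: N0=suspect,2 N1=alive,0 N2=alive,0 N3=alive,0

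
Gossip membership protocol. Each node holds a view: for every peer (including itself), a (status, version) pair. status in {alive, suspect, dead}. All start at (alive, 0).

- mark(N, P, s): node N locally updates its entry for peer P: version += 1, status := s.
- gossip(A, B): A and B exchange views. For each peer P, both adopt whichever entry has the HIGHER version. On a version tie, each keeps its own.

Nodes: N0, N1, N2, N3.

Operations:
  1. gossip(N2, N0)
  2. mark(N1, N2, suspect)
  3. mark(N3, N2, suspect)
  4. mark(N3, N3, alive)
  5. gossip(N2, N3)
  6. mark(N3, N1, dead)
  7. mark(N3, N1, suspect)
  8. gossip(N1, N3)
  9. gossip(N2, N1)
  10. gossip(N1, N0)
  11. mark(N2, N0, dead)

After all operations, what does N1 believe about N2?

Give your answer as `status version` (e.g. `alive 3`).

Op 1: gossip N2<->N0 -> N2.N0=(alive,v0) N2.N1=(alive,v0) N2.N2=(alive,v0) N2.N3=(alive,v0) | N0.N0=(alive,v0) N0.N1=(alive,v0) N0.N2=(alive,v0) N0.N3=(alive,v0)
Op 2: N1 marks N2=suspect -> (suspect,v1)
Op 3: N3 marks N2=suspect -> (suspect,v1)
Op 4: N3 marks N3=alive -> (alive,v1)
Op 5: gossip N2<->N3 -> N2.N0=(alive,v0) N2.N1=(alive,v0) N2.N2=(suspect,v1) N2.N3=(alive,v1) | N3.N0=(alive,v0) N3.N1=(alive,v0) N3.N2=(suspect,v1) N3.N3=(alive,v1)
Op 6: N3 marks N1=dead -> (dead,v1)
Op 7: N3 marks N1=suspect -> (suspect,v2)
Op 8: gossip N1<->N3 -> N1.N0=(alive,v0) N1.N1=(suspect,v2) N1.N2=(suspect,v1) N1.N3=(alive,v1) | N3.N0=(alive,v0) N3.N1=(suspect,v2) N3.N2=(suspect,v1) N3.N3=(alive,v1)
Op 9: gossip N2<->N1 -> N2.N0=(alive,v0) N2.N1=(suspect,v2) N2.N2=(suspect,v1) N2.N3=(alive,v1) | N1.N0=(alive,v0) N1.N1=(suspect,v2) N1.N2=(suspect,v1) N1.N3=(alive,v1)
Op 10: gossip N1<->N0 -> N1.N0=(alive,v0) N1.N1=(suspect,v2) N1.N2=(suspect,v1) N1.N3=(alive,v1) | N0.N0=(alive,v0) N0.N1=(suspect,v2) N0.N2=(suspect,v1) N0.N3=(alive,v1)
Op 11: N2 marks N0=dead -> (dead,v1)

Answer: suspect 1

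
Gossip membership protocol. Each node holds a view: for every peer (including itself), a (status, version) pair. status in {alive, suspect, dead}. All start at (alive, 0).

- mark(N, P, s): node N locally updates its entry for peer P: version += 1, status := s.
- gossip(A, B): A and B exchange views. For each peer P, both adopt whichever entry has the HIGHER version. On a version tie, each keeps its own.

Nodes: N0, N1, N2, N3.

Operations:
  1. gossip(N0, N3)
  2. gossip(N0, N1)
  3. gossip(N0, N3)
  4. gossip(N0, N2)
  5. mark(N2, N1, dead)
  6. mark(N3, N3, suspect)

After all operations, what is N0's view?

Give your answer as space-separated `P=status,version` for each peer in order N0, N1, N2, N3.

Answer: N0=alive,0 N1=alive,0 N2=alive,0 N3=alive,0

Derivation:
Op 1: gossip N0<->N3 -> N0.N0=(alive,v0) N0.N1=(alive,v0) N0.N2=(alive,v0) N0.N3=(alive,v0) | N3.N0=(alive,v0) N3.N1=(alive,v0) N3.N2=(alive,v0) N3.N3=(alive,v0)
Op 2: gossip N0<->N1 -> N0.N0=(alive,v0) N0.N1=(alive,v0) N0.N2=(alive,v0) N0.N3=(alive,v0) | N1.N0=(alive,v0) N1.N1=(alive,v0) N1.N2=(alive,v0) N1.N3=(alive,v0)
Op 3: gossip N0<->N3 -> N0.N0=(alive,v0) N0.N1=(alive,v0) N0.N2=(alive,v0) N0.N3=(alive,v0) | N3.N0=(alive,v0) N3.N1=(alive,v0) N3.N2=(alive,v0) N3.N3=(alive,v0)
Op 4: gossip N0<->N2 -> N0.N0=(alive,v0) N0.N1=(alive,v0) N0.N2=(alive,v0) N0.N3=(alive,v0) | N2.N0=(alive,v0) N2.N1=(alive,v0) N2.N2=(alive,v0) N2.N3=(alive,v0)
Op 5: N2 marks N1=dead -> (dead,v1)
Op 6: N3 marks N3=suspect -> (suspect,v1)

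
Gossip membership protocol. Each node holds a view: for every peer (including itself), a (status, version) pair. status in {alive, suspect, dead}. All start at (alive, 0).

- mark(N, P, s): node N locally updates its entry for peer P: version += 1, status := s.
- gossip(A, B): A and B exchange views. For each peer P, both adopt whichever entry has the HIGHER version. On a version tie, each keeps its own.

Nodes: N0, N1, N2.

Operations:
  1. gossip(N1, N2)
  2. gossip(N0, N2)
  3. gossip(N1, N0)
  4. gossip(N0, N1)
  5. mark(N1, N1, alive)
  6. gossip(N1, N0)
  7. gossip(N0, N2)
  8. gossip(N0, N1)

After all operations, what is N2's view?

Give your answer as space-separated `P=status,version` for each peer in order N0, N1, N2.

Answer: N0=alive,0 N1=alive,1 N2=alive,0

Derivation:
Op 1: gossip N1<->N2 -> N1.N0=(alive,v0) N1.N1=(alive,v0) N1.N2=(alive,v0) | N2.N0=(alive,v0) N2.N1=(alive,v0) N2.N2=(alive,v0)
Op 2: gossip N0<->N2 -> N0.N0=(alive,v0) N0.N1=(alive,v0) N0.N2=(alive,v0) | N2.N0=(alive,v0) N2.N1=(alive,v0) N2.N2=(alive,v0)
Op 3: gossip N1<->N0 -> N1.N0=(alive,v0) N1.N1=(alive,v0) N1.N2=(alive,v0) | N0.N0=(alive,v0) N0.N1=(alive,v0) N0.N2=(alive,v0)
Op 4: gossip N0<->N1 -> N0.N0=(alive,v0) N0.N1=(alive,v0) N0.N2=(alive,v0) | N1.N0=(alive,v0) N1.N1=(alive,v0) N1.N2=(alive,v0)
Op 5: N1 marks N1=alive -> (alive,v1)
Op 6: gossip N1<->N0 -> N1.N0=(alive,v0) N1.N1=(alive,v1) N1.N2=(alive,v0) | N0.N0=(alive,v0) N0.N1=(alive,v1) N0.N2=(alive,v0)
Op 7: gossip N0<->N2 -> N0.N0=(alive,v0) N0.N1=(alive,v1) N0.N2=(alive,v0) | N2.N0=(alive,v0) N2.N1=(alive,v1) N2.N2=(alive,v0)
Op 8: gossip N0<->N1 -> N0.N0=(alive,v0) N0.N1=(alive,v1) N0.N2=(alive,v0) | N1.N0=(alive,v0) N1.N1=(alive,v1) N1.N2=(alive,v0)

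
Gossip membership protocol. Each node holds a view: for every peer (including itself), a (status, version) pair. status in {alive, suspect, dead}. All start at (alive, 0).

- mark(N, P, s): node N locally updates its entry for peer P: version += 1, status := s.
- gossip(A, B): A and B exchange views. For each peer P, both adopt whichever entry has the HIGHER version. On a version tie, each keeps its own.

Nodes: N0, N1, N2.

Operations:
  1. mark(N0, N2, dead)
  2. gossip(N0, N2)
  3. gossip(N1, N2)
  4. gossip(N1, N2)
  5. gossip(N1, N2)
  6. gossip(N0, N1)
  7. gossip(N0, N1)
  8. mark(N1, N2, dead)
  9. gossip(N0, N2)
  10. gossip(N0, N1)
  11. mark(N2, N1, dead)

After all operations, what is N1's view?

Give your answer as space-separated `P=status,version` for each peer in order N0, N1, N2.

Op 1: N0 marks N2=dead -> (dead,v1)
Op 2: gossip N0<->N2 -> N0.N0=(alive,v0) N0.N1=(alive,v0) N0.N2=(dead,v1) | N2.N0=(alive,v0) N2.N1=(alive,v0) N2.N2=(dead,v1)
Op 3: gossip N1<->N2 -> N1.N0=(alive,v0) N1.N1=(alive,v0) N1.N2=(dead,v1) | N2.N0=(alive,v0) N2.N1=(alive,v0) N2.N2=(dead,v1)
Op 4: gossip N1<->N2 -> N1.N0=(alive,v0) N1.N1=(alive,v0) N1.N2=(dead,v1) | N2.N0=(alive,v0) N2.N1=(alive,v0) N2.N2=(dead,v1)
Op 5: gossip N1<->N2 -> N1.N0=(alive,v0) N1.N1=(alive,v0) N1.N2=(dead,v1) | N2.N0=(alive,v0) N2.N1=(alive,v0) N2.N2=(dead,v1)
Op 6: gossip N0<->N1 -> N0.N0=(alive,v0) N0.N1=(alive,v0) N0.N2=(dead,v1) | N1.N0=(alive,v0) N1.N1=(alive,v0) N1.N2=(dead,v1)
Op 7: gossip N0<->N1 -> N0.N0=(alive,v0) N0.N1=(alive,v0) N0.N2=(dead,v1) | N1.N0=(alive,v0) N1.N1=(alive,v0) N1.N2=(dead,v1)
Op 8: N1 marks N2=dead -> (dead,v2)
Op 9: gossip N0<->N2 -> N0.N0=(alive,v0) N0.N1=(alive,v0) N0.N2=(dead,v1) | N2.N0=(alive,v0) N2.N1=(alive,v0) N2.N2=(dead,v1)
Op 10: gossip N0<->N1 -> N0.N0=(alive,v0) N0.N1=(alive,v0) N0.N2=(dead,v2) | N1.N0=(alive,v0) N1.N1=(alive,v0) N1.N2=(dead,v2)
Op 11: N2 marks N1=dead -> (dead,v1)

Answer: N0=alive,0 N1=alive,0 N2=dead,2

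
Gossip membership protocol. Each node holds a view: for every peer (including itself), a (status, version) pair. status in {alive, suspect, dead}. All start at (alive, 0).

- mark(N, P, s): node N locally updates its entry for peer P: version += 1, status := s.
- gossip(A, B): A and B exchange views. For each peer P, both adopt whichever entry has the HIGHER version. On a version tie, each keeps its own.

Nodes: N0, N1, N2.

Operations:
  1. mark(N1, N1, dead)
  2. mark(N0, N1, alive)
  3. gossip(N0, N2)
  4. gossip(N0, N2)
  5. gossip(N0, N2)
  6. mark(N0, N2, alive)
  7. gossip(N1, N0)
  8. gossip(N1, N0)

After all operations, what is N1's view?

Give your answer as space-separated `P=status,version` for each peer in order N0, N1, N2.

Op 1: N1 marks N1=dead -> (dead,v1)
Op 2: N0 marks N1=alive -> (alive,v1)
Op 3: gossip N0<->N2 -> N0.N0=(alive,v0) N0.N1=(alive,v1) N0.N2=(alive,v0) | N2.N0=(alive,v0) N2.N1=(alive,v1) N2.N2=(alive,v0)
Op 4: gossip N0<->N2 -> N0.N0=(alive,v0) N0.N1=(alive,v1) N0.N2=(alive,v0) | N2.N0=(alive,v0) N2.N1=(alive,v1) N2.N2=(alive,v0)
Op 5: gossip N0<->N2 -> N0.N0=(alive,v0) N0.N1=(alive,v1) N0.N2=(alive,v0) | N2.N0=(alive,v0) N2.N1=(alive,v1) N2.N2=(alive,v0)
Op 6: N0 marks N2=alive -> (alive,v1)
Op 7: gossip N1<->N0 -> N1.N0=(alive,v0) N1.N1=(dead,v1) N1.N2=(alive,v1) | N0.N0=(alive,v0) N0.N1=(alive,v1) N0.N2=(alive,v1)
Op 8: gossip N1<->N0 -> N1.N0=(alive,v0) N1.N1=(dead,v1) N1.N2=(alive,v1) | N0.N0=(alive,v0) N0.N1=(alive,v1) N0.N2=(alive,v1)

Answer: N0=alive,0 N1=dead,1 N2=alive,1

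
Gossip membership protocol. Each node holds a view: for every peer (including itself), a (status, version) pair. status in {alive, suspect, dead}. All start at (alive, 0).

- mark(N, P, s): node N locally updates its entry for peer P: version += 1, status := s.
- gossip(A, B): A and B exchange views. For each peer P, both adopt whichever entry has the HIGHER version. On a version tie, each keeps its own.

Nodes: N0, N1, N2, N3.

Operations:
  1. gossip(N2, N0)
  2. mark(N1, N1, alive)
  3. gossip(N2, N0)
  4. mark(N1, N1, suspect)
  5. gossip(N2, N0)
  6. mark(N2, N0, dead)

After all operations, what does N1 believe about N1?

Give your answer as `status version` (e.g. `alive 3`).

Op 1: gossip N2<->N0 -> N2.N0=(alive,v0) N2.N1=(alive,v0) N2.N2=(alive,v0) N2.N3=(alive,v0) | N0.N0=(alive,v0) N0.N1=(alive,v0) N0.N2=(alive,v0) N0.N3=(alive,v0)
Op 2: N1 marks N1=alive -> (alive,v1)
Op 3: gossip N2<->N0 -> N2.N0=(alive,v0) N2.N1=(alive,v0) N2.N2=(alive,v0) N2.N3=(alive,v0) | N0.N0=(alive,v0) N0.N1=(alive,v0) N0.N2=(alive,v0) N0.N3=(alive,v0)
Op 4: N1 marks N1=suspect -> (suspect,v2)
Op 5: gossip N2<->N0 -> N2.N0=(alive,v0) N2.N1=(alive,v0) N2.N2=(alive,v0) N2.N3=(alive,v0) | N0.N0=(alive,v0) N0.N1=(alive,v0) N0.N2=(alive,v0) N0.N3=(alive,v0)
Op 6: N2 marks N0=dead -> (dead,v1)

Answer: suspect 2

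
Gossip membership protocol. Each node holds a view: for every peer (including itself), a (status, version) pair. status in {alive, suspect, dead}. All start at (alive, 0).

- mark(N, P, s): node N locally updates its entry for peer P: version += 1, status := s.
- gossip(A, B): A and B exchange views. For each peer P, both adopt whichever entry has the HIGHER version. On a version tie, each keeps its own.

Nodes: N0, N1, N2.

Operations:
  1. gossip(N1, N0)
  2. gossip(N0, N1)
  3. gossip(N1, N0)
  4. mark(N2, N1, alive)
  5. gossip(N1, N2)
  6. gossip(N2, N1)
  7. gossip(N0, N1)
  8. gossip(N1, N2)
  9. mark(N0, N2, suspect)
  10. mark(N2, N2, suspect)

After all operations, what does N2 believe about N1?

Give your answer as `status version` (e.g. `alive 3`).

Op 1: gossip N1<->N0 -> N1.N0=(alive,v0) N1.N1=(alive,v0) N1.N2=(alive,v0) | N0.N0=(alive,v0) N0.N1=(alive,v0) N0.N2=(alive,v0)
Op 2: gossip N0<->N1 -> N0.N0=(alive,v0) N0.N1=(alive,v0) N0.N2=(alive,v0) | N1.N0=(alive,v0) N1.N1=(alive,v0) N1.N2=(alive,v0)
Op 3: gossip N1<->N0 -> N1.N0=(alive,v0) N1.N1=(alive,v0) N1.N2=(alive,v0) | N0.N0=(alive,v0) N0.N1=(alive,v0) N0.N2=(alive,v0)
Op 4: N2 marks N1=alive -> (alive,v1)
Op 5: gossip N1<->N2 -> N1.N0=(alive,v0) N1.N1=(alive,v1) N1.N2=(alive,v0) | N2.N0=(alive,v0) N2.N1=(alive,v1) N2.N2=(alive,v0)
Op 6: gossip N2<->N1 -> N2.N0=(alive,v0) N2.N1=(alive,v1) N2.N2=(alive,v0) | N1.N0=(alive,v0) N1.N1=(alive,v1) N1.N2=(alive,v0)
Op 7: gossip N0<->N1 -> N0.N0=(alive,v0) N0.N1=(alive,v1) N0.N2=(alive,v0) | N1.N0=(alive,v0) N1.N1=(alive,v1) N1.N2=(alive,v0)
Op 8: gossip N1<->N2 -> N1.N0=(alive,v0) N1.N1=(alive,v1) N1.N2=(alive,v0) | N2.N0=(alive,v0) N2.N1=(alive,v1) N2.N2=(alive,v0)
Op 9: N0 marks N2=suspect -> (suspect,v1)
Op 10: N2 marks N2=suspect -> (suspect,v1)

Answer: alive 1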